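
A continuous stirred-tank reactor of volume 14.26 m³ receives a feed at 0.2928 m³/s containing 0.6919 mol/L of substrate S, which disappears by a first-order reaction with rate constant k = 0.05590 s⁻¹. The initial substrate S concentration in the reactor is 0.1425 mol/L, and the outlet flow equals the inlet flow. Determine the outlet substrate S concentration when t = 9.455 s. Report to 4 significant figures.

0.1648 mol/L

Species balance: V dC/dt = Q C_in − Q C − k V C.
dC/dt = (Q/V) C_in − (Q/V + k) C; effective rate a = Q/V + k = 0.0205330 + 0.05590 = 0.0764330 s⁻¹.
C_ss = Q C_in/(Q + kV) = 0.185872 mol/L; C(t) = C_ss + (C₀ − C_ss) e^(−a t).
C(9.455) = 0.185872 + (-0.0433721)·e^(−0.0764330·9.455) = 0.185872 + (-0.0433721)·0.485453 = 0.164817 mol/L.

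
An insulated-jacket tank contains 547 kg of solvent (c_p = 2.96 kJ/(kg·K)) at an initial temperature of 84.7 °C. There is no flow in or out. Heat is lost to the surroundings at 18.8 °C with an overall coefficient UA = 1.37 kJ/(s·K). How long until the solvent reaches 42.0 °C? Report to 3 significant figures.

M c_p dT/dt = −UA(T − T_amb).
τ = M c_p/UA = 1181.8 s; T_ss = T_amb = 18.800 °C.
T(t) = T_ss + (T₀ − T_ss)e^(−t/τ); set T = 42.0:
t = −τ ln[(T − T_ss)/(T₀ − T_ss)] = −1181.8 · ln(0.35205) = 1233.8 s.

1230 s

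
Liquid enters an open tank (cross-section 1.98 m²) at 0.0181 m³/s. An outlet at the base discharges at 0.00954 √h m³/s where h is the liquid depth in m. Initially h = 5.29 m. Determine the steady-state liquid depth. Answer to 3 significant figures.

Level balance: A dh/dt = 0.0181 − 0.00954 √h. Setting dh/dt = 0:
Q_in = 0.00954 √h_ss ⇒ √h_ss = 0.0181/0.00954 = 1.8973.
h_ss = 1.8973² = 3.5997 m. (Since h₀ = 5.29 m > h_ss, the level will fall toward this value.)

3.60 m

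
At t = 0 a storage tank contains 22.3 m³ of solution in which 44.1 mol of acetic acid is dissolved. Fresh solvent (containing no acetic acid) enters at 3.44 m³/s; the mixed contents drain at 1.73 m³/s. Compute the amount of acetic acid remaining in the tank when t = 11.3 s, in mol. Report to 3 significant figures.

Total volume: dV/dt = Q_in − Q_out = 1.7100 m³/s, so V(t) = 22.3 + 1.7100 t and V(11.3) = 41.623 m³.
Solute balance: dm/dt = 0 − Q_out C = −Q_out m/V(t).
dm/m = −Q_out dt/(V₀ + 1.7100 t); integrating gives ln(m/m₀) = −(Q_out/(Q_in−Q_out)) ln(V/V₀).
m = m₀ (V₀/V)^(Q_out/(Q_in−Q_out)) = 44.1 × (22.3/41.623)^(1.0117) = 23.455 mol.

23.5 mol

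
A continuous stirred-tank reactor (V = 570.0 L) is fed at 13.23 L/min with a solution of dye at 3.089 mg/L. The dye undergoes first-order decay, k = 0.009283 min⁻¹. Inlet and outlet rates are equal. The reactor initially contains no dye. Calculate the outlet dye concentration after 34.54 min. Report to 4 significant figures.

1.488 mg/L

Species balance: V dC/dt = Q C_in − Q C − k V C.
This is linear with rate a = Q/V + k = 0.0324935 min⁻¹.
C_ss = Q C_in/(Q + kV) = 2.20651 mg/L; C(t) = C_ss + (C₀ − C_ss) e^(−a t).
C(34.54) = 2.20651 + (-2.20651)·e^(−0.0324935·34.54) = 2.20651 + (-2.20651)·0.325522 = 1.48824 mg/L.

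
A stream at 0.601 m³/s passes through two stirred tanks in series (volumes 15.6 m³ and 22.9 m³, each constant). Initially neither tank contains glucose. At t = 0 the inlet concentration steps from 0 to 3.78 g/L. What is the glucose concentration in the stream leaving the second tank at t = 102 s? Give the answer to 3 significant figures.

3.12 g/L

Time constants: τᵢ = Vᵢ/Q for each well-mixed tank.
τ₁ = 15.6/0.601 = 25.957 s; τ₂ = 22.9/0.601 = 38.103 s.
Solving the cascade with C₁(0)=C₂(0)=0 gives C₂(t) = C_in[1 − (τ₁ e^(−t/τ₁) − τ₂ e^(−t/τ₂))/(τ₁ − τ₂)].
At t = 102: e^(−t/τ₁) = 0.019651, e^(−t/τ₂) = 0.068773.
C₂ = 3.78·[1 − (25.957·0.019651 − 38.103·0.068773)/(-12.146)] = 3.78·0.82625 = 3.1232 g/L.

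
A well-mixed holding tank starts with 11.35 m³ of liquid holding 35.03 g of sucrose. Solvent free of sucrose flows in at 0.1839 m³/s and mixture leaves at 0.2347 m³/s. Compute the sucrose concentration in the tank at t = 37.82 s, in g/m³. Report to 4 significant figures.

1.577 g/m³

Let m(t) be the amount of sucrose. Volume: V(t) = V₀ + (Q_in − Q_out) t = 11.35 − 0.0508000 t; V(37.82) = 9.42874 m³.
Species balance (pure solvent in): dm/dt = −Q_out · m/V(t).
Separate: dm/m = −Q_out dt/V(t) ⇒ ln(m/m₀) = −(Q_out/(Q_in−Q_out)) ln(V/V₀).
m = m₀ (V₀/V)^(Q_out/(Q_in−Q_out)) = 35.03 × (11.35/9.42874)^(-4.62008) = 14.8706 g.
C = m/V = 14.8706/9.42874 = 1.57716 g/m³.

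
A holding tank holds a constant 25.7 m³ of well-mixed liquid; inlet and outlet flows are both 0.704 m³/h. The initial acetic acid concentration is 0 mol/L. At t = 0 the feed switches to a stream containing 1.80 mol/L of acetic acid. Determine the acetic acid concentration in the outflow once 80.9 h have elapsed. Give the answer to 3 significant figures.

Mass balance on the solute (V constant): V dC/dt = Q(C_in − C).
Time constant τ = V/Q = 25.7/0.704 = 36.506 h.
Solution: C(t) = C_in + (C₀ − C_in) e^(−t/τ).
C(80.9) = 1.80 + (0 − 1.80)·e^(−80.9/36.506) = 1.80 + (-1.8000)·0.10903 = 1.6037 mol/L.

1.60 mol/L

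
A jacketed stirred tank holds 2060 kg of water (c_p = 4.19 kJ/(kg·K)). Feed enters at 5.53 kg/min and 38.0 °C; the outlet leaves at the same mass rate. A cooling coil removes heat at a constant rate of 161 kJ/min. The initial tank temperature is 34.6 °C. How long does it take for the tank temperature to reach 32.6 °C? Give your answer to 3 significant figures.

First-law balance (no shaft work): M c_p dT/dt = ṁ c_p (T_in − T) − 161.
τ = M/ṁ = 372.51 min; T_ss = T_in − Q̇/(ṁ c_p) = 31.052 °C.
T(t) = T_ss + (T₀ − T_ss) e^(−t/τ). Set T = 32.6:
e^(−t/τ) = (32.6 − 31.052)/(34.6 − 31.052) = 0.43637
t = −372.51 · ln(0.43637) = 308.91 min.

309 min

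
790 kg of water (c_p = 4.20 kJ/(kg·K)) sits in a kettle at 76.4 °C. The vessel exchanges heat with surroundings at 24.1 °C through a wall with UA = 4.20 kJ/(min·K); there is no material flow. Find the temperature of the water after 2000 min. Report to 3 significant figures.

M c_p dT/dt = −UA(T − T_amb).
dT/dt = (T_ss − T)/τ with T_ss = T_amb = 24.100 °C, τ = M c_p/UA = 790·4.20/4.20 = 790.00 min.
T approaches T_ss exponentially: T(t) = T_ss + (T₀ − T_ss) e^(−t/τ).
T(2000) = 24.100 + (52.300)·0.079528 = 28.259 °C.

28.3 °C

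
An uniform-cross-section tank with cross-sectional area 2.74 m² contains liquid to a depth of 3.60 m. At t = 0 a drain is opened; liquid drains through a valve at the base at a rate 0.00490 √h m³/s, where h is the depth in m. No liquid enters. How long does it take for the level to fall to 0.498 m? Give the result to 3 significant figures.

1330 s

With no inflow, A dh/dt = −0.00490 √h.
This is separable: 2 d(√h)/dt = −0.00490/A, so √h = √h₀ − (0.00490/(2A)) t.
t = 2A(√h₀ − √h)/0.00490 = 2·2.74·(√3.60 − √0.498)/0.00490
  = 5.4800 × (1.8974 − 0.70569) / 0.00490 = 1332.7 s.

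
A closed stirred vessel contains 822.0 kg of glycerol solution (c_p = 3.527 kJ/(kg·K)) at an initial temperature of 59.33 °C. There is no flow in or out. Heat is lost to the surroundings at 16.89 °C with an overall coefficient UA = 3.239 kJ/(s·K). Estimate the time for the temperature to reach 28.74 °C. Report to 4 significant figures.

1142 s

M c_p dT/dt = −UA(T − T_amb).
τ = M c_p/UA = 895.089 s; T_ss = T_amb = 16.8900 °C.
T(t) = T_ss + (T₀ − T_ss)e^(−t/τ); set T = 28.74:
t = −τ ln[(T − T_ss)/(T₀ − T_ss)] = −895.089 · ln(0.279218) = 1141.92 s.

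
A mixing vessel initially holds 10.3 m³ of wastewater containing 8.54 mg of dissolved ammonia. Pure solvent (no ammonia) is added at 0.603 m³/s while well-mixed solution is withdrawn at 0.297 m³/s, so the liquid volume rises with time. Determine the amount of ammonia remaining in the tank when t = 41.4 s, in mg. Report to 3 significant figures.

Total volume: dV/dt = Q_in − Q_out = 0.30600 m³/s, so V(t) = 10.3 + 0.30600 t and V(41.4) = 22.968 m³.
No ammonia enters, so dm/dt = −Q_out · (m/V).
dm/m = −Q_out dt/(V₀ + 0.30600 t); integrating gives ln(m/m₀) = −(Q_out/(Q_in−Q_out)) ln(V/V₀).
m = m₀ (V₀/V)^(Q_out/(Q_in−Q_out)) = 8.54 × (10.3/22.968)^(0.97059) = 3.9211 mg.

3.92 mg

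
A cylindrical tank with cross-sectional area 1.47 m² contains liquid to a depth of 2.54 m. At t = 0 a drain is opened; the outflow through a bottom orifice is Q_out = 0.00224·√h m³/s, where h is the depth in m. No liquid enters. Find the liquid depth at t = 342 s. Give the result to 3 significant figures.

1.78 m

A dh/dt = −Q_out = −0.00224 √h.
Separate and integrate: 2(√h − √h₀) = −(0.00224/A) t.
√h = √2.54 − 0.00224·342/(2·1.47) = 1.5937 − 0.26057 = 1.3332.
h = 1.3332² = 1.7773 m.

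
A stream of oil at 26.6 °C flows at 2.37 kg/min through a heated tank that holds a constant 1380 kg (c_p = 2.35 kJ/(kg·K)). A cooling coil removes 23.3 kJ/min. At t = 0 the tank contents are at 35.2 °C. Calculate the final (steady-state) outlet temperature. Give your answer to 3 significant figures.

22.4 °C

M c_p dT/dt = ṁ c_p (T_in − T) − Q̇.
At steady state dT/dt = 0 ⇒ T_ss = T_in − Q̇/(ṁ c_p) = 26.6 − 23.3/(2.37·2.35) = 22.417 °C.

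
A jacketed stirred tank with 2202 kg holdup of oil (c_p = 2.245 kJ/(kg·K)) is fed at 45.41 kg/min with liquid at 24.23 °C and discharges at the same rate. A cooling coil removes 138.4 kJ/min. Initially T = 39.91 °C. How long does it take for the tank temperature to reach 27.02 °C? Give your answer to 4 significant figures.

M c_p dT/dt = ṁ c_p (T_in − T) − Q̇.
τ = M/ṁ = 48.4915 min; T_ss = T_in − Q̇/(ṁ c_p) = 22.8724 °C.
T(t) = T_ss + (T₀ − T_ss) e^(−t/τ). Set T = 27.02:
e^(−t/τ) = (27.02 − 22.8724)/(39.91 − 22.8724) = 0.243438
t = −48.4915 · ln(0.243438) = 68.5134 min.

68.51 min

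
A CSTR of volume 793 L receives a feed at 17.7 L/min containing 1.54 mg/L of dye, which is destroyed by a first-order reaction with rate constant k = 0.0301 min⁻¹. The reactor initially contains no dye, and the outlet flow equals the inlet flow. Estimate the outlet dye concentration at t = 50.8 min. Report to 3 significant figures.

0.610 mg/L

V dC/dt = Q(C_in − C) − k V C.
This is linear with rate a = Q/V + k = 0.052420 min⁻¹.
C_ss = Q C_in/(Q + kV) = 0.65572 mg/L; C(t) = C_ss + (C₀ − C_ss) e^(−a t).
C(50.8) = 0.65572 + (-0.65572)·e^(−0.052420·50.8) = 0.65572 + (-0.65572)·0.069742 = 0.60999 mg/L.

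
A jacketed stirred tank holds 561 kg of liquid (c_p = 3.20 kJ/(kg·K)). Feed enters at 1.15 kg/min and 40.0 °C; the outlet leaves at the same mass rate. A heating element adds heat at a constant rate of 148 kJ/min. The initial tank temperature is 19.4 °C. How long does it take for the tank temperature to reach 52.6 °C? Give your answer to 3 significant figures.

385 min

Heat balance on the well-mixed liquid: M c_p dT/dt = ṁ c_p (T_in − T) + 148.
τ = M/ṁ = 487.83 min; T_ss = T_in + Q̇/(ṁ c_p) = 80.217 °C.
T(t) = T_ss + (T₀ − T_ss) e^(−t/τ). Set T = 52.6:
e^(−t/τ) = (52.6 − 80.217)/(19.4 − 80.217) = 0.45410
t = −487.83 · ln(0.45410) = 385.10 min.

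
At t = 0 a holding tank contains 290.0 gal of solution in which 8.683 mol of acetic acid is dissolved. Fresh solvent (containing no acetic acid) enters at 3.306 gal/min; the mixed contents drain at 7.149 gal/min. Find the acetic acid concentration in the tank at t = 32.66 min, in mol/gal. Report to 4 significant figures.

Let m(t) be the amount of acetic acid. Volume: V(t) = V₀ + (Q_in − Q_out) t = 290.0 − 3.84300 t; V(32.66) = 164.488 gal.
No acetic acid enters, so dm/dt = −Q_out · (m/V).
Separate: dm/m = −Q_out dt/V(t) ⇒ ln(m/m₀) = −(Q_out/(Q_in−Q_out)) ln(V/V₀).
m = m₀ (V₀/V)^(Q_out/(Q_in−Q_out)) = 8.683 × (290.0/164.488)^(-1.86027) = 3.02379 mol.
C = m/V = 3.02379/164.488 = 0.0183831 mol/gal.

0.01838 mol/gal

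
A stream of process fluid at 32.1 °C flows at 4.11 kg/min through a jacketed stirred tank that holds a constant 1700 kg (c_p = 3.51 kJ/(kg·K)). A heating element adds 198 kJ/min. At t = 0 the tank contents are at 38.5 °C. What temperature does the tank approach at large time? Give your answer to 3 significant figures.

45.8 °C

M c_p dT/dt = ṁ c_p (T_in − T) + Q̇.
At steady state dT/dt = 0 ⇒ T_ss = T_in + Q̇/(ṁ c_p) = 32.1 + 198/(4.11·3.51) = 45.825 °C.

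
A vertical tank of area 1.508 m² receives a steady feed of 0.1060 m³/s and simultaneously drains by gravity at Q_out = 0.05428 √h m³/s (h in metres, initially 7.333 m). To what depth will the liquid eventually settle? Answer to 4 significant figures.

Level balance: A dh/dt = 0.1060 − 0.05428 √h. Setting dh/dt = 0:
Q_in = 0.05428 √h_ss ⇒ √h_ss = 0.1060/0.05428 = 1.95284.
h_ss = 1.95284² = 3.81357 m. (Since h₀ = 7.333 m > h_ss, the level will fall toward this value.)

3.814 m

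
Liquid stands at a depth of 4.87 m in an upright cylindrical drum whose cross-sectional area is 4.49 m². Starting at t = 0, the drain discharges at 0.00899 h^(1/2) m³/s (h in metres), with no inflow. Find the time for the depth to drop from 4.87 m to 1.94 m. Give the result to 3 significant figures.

A dh/dt = −Q_out = −0.00899 √h.
∫ h^(−1/2) dh = −(0.00899/A) ∫ dt, giving 2√h = 2√h₀ − (0.00899/A) t.
t = 2A(√h₀ − √h)/0.00899 = 2·4.49·(√4.87 − √1.94)/0.00899
  = 8.9800 × (2.2068 − 1.3928) / 0.00899 = 813.06 s.

813 s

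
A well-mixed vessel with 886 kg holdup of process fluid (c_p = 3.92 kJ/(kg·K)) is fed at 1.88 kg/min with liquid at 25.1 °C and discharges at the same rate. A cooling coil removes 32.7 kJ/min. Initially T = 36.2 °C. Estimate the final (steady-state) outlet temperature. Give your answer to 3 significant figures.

20.7 °C

Unsteady energy balance on the tank contents: M c_p dT/dt = ṁ c_p (T_in − T) − 32.7.
At steady state dT/dt = 0 ⇒ T_ss = T_in − Q̇/(ṁ c_p) = 25.1 − 32.7/(1.88·3.92) = 20.663 °C.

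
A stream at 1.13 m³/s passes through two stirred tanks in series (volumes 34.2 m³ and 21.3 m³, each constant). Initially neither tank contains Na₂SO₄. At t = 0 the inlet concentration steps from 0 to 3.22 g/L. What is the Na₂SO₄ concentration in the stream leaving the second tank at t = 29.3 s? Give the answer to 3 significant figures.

1.10 g/L

Each tank obeys Vᵢ dCᵢ/dt = Q(Cᵢ₋₁ − Cᵢ), so τᵢ = Vᵢ/Q.
τ₁ = 34.2/1.13 = 30.265 s; τ₂ = 21.3/1.13 = 18.850 s.
Tank 1: C₁ = C_in(1 − e^(−t/τ₁)). Tank 2 (τ₁ ≠ τ₂): C₂ = C_in[1 − (τ₁ e^(−t/τ₁) − τ₂ e^(−t/τ₂))/(τ₁ − τ₂)].
At t = 29.3: e^(−t/τ₁) = 0.37980, e^(−t/τ₂) = 0.21131.
C₂ = 3.22·[1 − (30.265·0.37980 − 18.850·0.21131)/(11.416)] = 3.22·0.34199 = 1.1012 g/L.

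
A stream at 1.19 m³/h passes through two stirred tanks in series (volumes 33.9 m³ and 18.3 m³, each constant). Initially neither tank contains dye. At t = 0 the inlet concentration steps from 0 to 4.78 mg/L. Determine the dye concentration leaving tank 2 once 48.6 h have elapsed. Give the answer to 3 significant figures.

Time constants: τᵢ = Vᵢ/Q for each well-mixed tank.
τ₁ = 33.9/1.19 = 28.487 h; τ₂ = 18.3/1.19 = 15.378 h.
Solving the cascade with C₁(0)=C₂(0)=0 gives C₂(t) = C_in[1 − (τ₁ e^(−t/τ₁) − τ₂ e^(−t/τ₂))/(τ₁ − τ₂)].
At t = 48.6: e^(−t/τ₁) = 0.18159, e^(−t/τ₂) = 0.042412.
C₂ = 4.78·[1 − (28.487·0.18159 − 15.378·0.042412)/(13.109)] = 4.78·0.65515 = 3.1316 mg/L.

3.13 mg/L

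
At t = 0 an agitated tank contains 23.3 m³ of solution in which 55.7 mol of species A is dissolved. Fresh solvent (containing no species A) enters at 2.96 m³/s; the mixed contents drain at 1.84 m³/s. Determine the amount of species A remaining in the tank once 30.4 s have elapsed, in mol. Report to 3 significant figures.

12.7 mol

Total volume: dV/dt = Q_in − Q_out = 1.1200 m³/s, so V(t) = 23.3 + 1.1200 t and V(30.4) = 57.348 m³.
Species balance (pure solvent in): dm/dt = −Q_out · m/V(t).
Separate: dm/m = −Q_out dt/V(t) ⇒ ln(m/m₀) = −(Q_out/(Q_in−Q_out)) ln(V/V₀).
m = m₀ (V₀/V)^(Q_out/(Q_in−Q_out)) = 55.7 × (23.3/57.348)^(1.6429) = 12.683 mol.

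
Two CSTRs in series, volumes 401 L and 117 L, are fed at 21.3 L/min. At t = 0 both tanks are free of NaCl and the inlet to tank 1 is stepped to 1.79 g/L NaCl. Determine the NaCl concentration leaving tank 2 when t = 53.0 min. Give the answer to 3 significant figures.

Each tank obeys Vᵢ dCᵢ/dt = Q(Cᵢ₋₁ − Cᵢ), so τᵢ = Vᵢ/Q.
τ₁ = 401/21.3 = 18.826 min; τ₂ = 117/21.3 = 5.4930 min.
Tank 1: C₁ = C_in(1 − e^(−t/τ₁)). Tank 2 (τ₁ ≠ τ₂): C₂ = C_in[1 − (τ₁ e^(−t/τ₁) − τ₂ e^(−t/τ₂))/(τ₁ − τ₂)].
At t = 53.0: e^(−t/τ₁) = 0.059892, e^(−t/τ₂) = 6.4508e-05.
C₂ = 1.79·[1 − (18.826·0.059892 − 5.4930·6.4508e-05)/(13.333)] = 1.79·0.91546 = 1.6387 g/L.

1.64 g/L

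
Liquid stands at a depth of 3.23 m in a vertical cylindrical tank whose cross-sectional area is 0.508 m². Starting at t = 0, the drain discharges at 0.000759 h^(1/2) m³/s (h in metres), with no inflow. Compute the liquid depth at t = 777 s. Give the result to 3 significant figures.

1.48 m

With no inflow, A dh/dt = −0.000759 √h.
Separate and integrate: 2(√h − √h₀) = −(0.000759/A) t.
√h = √3.23 − 0.000759·777/(2·0.508) = 1.7972 − 0.58046 = 1.2168.
h = 1.2168² = 1.4805 m.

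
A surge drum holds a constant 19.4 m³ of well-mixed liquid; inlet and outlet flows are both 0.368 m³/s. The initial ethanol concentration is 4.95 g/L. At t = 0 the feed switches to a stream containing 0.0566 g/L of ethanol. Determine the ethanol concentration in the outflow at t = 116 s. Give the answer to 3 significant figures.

Transient balance on the dissolved component: V dC/dt = Q(C_in − C).
Time constant τ = V/Q = 19.4/0.368 = 52.717 s.
C approaches C_in exponentially: C(t) = C_in + (C₀ − C_in) e^(−t/τ).
C(116) = 0.0566 + (4.95 − 0.0566)·e^(−116/52.717) = 0.0566 + (4.8934)·0.11076 = 0.59858 g/L.

0.599 g/L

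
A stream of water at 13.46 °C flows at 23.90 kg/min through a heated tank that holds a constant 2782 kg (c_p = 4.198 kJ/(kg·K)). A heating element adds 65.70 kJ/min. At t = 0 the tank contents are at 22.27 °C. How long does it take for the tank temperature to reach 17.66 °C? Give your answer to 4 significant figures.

96.97 min

Heat balance on the well-mixed liquid: M c_p dT/dt = ṁ c_p (T_in − T) + 65.70.
τ = M/ṁ = 116.402 min; T_ss = T_in + Q̇/(ṁ c_p) = 14.1148 °C.
T(t) = T_ss + (T₀ − T_ss) e^(−t/τ). Set T = 17.66:
e^(−t/τ) = (17.66 − 14.1148)/(22.27 − 14.1148) = 0.434715
t = −116.402 · ln(0.434715) = 96.9702 min.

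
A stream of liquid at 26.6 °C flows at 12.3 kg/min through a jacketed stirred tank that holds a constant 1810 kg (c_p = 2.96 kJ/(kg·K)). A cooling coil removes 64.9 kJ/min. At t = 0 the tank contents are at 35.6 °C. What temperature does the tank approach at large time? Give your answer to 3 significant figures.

24.8 °C

M c_p dT/dt = ṁ c_p (T_in − T) − Q̇.
At steady state dT/dt = 0 ⇒ T_ss = T_in − Q̇/(ṁ c_p) = 26.6 − 64.9/(12.3·2.96) = 24.817 °C.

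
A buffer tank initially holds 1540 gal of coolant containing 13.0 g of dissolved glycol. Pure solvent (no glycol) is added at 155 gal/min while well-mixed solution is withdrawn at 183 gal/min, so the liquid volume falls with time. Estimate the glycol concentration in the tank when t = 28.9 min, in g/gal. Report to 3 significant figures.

0.000136 g/gal

Total volume: dV/dt = Q_in − Q_out = -28.000 gal/min, so V(t) = 1540 − 28.000 t and V(28.9) = 730.80 gal.
No glycol enters, so dm/dt = −Q_out · (m/V).
dm/m = −Q_out dt/(V₀ − 28.000 t); integrating gives ln(m/m₀) = −(Q_out/(Q_in−Q_out)) ln(V/V₀).
m = m₀ (V₀/V)^(Q_out/(Q_in−Q_out)) = 13.0 × (1540/730.80)^(-6.5357) = 0.099584 g.
C = m/V = 0.099584/730.80 = 0.00013627 g/gal.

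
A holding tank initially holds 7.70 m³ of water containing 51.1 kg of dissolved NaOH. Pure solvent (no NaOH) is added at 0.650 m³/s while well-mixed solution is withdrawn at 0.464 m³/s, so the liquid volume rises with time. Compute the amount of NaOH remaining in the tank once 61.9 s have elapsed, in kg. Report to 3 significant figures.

5.22 kg

Total volume: dV/dt = Q_in − Q_out = 0.18600 m³/s, so V(t) = 7.70 + 0.18600 t and V(61.9) = 19.213 m³.
Solute balance: dm/dt = 0 − Q_out C = −Q_out m/V(t).
dm/m = −Q_out dt/(V₀ + 0.18600 t); integrating gives ln(m/m₀) = −(Q_out/(Q_in−Q_out)) ln(V/V₀).
m = m₀ (V₀/V)^(Q_out/(Q_in−Q_out)) = 51.1 × (7.70/19.213)^(2.4946) = 5.2212 kg.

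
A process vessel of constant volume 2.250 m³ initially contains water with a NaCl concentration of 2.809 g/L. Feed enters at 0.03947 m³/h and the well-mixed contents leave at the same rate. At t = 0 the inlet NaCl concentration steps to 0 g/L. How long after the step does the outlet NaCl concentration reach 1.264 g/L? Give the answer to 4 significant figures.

Unsteady species balance (constant V, well mixed): V dC/dt = Q(C_in − C), so τ = V/Q = 57.0053 h.
C(t) = C_in + (C₀ − C_in) e^(−t/τ). Set C = 1.264 and solve for t:
e^(−t/τ) = (C − C_in)/(C₀ − C_in) = (1.264 − 0)/(2.809 − 0) = 0.449982
t = −τ ln(…) = 57.0053 × 0.798547 = 45.5214 h.

45.52 h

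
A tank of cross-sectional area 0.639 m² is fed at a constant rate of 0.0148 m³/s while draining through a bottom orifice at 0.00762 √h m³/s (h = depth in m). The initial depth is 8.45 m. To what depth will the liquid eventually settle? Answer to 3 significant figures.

3.77 m

Level balance: A dh/dt = 0.0148 − 0.00762 √h. Setting dh/dt = 0:
Q_in = 0.00762 √h_ss ⇒ √h_ss = 0.0148/0.00762 = 1.9423.
h_ss = 1.9423² = 3.7724 m. (Since h₀ = 8.45 m > h_ss, the level will fall toward this value.)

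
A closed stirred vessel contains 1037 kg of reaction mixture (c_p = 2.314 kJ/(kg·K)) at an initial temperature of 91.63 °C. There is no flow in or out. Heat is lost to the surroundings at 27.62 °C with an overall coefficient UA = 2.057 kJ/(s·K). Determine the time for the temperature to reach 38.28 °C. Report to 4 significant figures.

First-law balance (no shaft work): M c_p dT/dt = −UA(T − T_amb).
τ = M c_p/UA = 1166.56 s; T_ss = T_amb = 27.6200 °C.
T(t) = T_ss + (T₀ − T_ss)e^(−t/τ); set T = 38.28:
t = −τ ln[(T − T_ss)/(T₀ − T_ss)] = −1166.56 · ln(0.166536) = 2091.11 s.

2091 s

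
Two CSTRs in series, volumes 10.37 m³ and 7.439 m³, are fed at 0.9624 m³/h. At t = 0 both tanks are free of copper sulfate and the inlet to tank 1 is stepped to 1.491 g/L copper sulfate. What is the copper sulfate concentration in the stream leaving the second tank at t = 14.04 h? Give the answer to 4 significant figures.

Each tank obeys Vᵢ dCᵢ/dt = Q(Cᵢ₋₁ − Cᵢ), so τᵢ = Vᵢ/Q.
τ₁ = 10.37/0.9624 = 10.7751 h; τ₂ = 7.439/0.9624 = 7.72963 h.
Solving the cascade with C₁(0)=C₂(0)=0 gives C₂(t) = C_in[1 − (τ₁ e^(−t/τ₁) − τ₂ e^(−t/τ₂))/(τ₁ − τ₂)].
At t = 14.04: e^(−t/τ₁) = 0.271716, e^(−t/τ₂) = 0.162612.
C₂ = 1.491·[1 − (10.7751·0.271716 − 7.72963·0.162612)/(3.04551)] = 1.491·0.451375 = 0.673000 g/L.

0.6730 g/L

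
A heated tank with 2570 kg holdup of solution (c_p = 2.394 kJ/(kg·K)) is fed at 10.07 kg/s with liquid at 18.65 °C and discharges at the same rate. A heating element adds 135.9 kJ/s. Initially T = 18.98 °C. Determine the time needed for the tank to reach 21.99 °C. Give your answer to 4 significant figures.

Energy balance: M c_p dT/dt = ṁ c_p (T_in − T) + 135.9.
τ = M/ṁ = 255.214 s; T_ss = T_in + Q̇/(ṁ c_p) = 24.2872 °C.
T(t) = T_ss + (T₀ − T_ss) e^(−t/τ). Set T = 21.99:
e^(−t/τ) = (21.99 − 24.2872)/(18.98 − 24.2872) = 0.432849
t = −255.214 · ln(0.432849) = 213.707 s.

213.7 s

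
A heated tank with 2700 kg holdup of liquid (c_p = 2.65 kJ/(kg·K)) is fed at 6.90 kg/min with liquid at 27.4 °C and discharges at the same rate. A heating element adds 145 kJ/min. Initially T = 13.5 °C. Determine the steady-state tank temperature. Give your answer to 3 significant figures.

M c_p dT/dt = ṁ c_p (T_in − T) + Q̇.
At steady state dT/dt = 0 ⇒ T_ss = T_in + Q̇/(ṁ c_p) = 27.4 + 145/(6.90·2.65) = 35.330 °C.

35.3 °C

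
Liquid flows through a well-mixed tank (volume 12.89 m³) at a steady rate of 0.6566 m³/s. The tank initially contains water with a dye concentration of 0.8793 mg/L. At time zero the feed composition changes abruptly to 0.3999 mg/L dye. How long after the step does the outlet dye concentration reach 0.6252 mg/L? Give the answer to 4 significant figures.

14.82 s

Species balance: V dC/dt = Q(C_in − C) ⇒ τ = V/Q = 19.6314 s.
C(t) = C_in + (C₀ − C_in) e^(−t/τ). Set C = 0.6252 and solve for t:
e^(−t/τ) = (C − C_in)/(C₀ − C_in) = (0.6252 − 0.3999)/(0.8793 − 0.3999) = 0.469962
t = −τ ln(…) = 19.6314 × 0.755102 = 14.8237 s.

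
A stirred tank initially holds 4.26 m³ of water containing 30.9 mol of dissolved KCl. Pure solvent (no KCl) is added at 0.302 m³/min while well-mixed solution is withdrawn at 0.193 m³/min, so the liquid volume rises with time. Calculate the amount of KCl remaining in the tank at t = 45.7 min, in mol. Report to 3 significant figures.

7.84 mol

Total volume: dV/dt = Q_in − Q_out = 0.10900 m³/min, so V(t) = 4.26 + 0.10900 t and V(45.7) = 9.2413 m³.
Species balance (pure solvent in): dm/dt = −Q_out · m/V(t).
dm/m = −Q_out dt/(V₀ + 0.10900 t); integrating gives ln(m/m₀) = −(Q_out/(Q_in−Q_out)) ln(V/V₀).
m = m₀ (V₀/V)^(Q_out/(Q_in−Q_out)) = 30.9 × (4.26/9.2413)^(1.7706) = 7.8424 mol.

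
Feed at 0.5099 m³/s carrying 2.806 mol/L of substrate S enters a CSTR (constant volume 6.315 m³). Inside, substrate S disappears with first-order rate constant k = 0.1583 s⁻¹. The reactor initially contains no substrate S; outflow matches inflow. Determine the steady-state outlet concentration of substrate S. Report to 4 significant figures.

Species balance: V dC/dt = Q C_in − Q C − k V C.
At steady state: 0 = Q C_in − (Q + kV) C_ss, so C_ss = Q C_in/(Q + kV).
C_ss = 0.5099·2.806/(0.5099 + 0.1583·6.315) = 1.43078/1.50956 = 0.947809 mol/L.

0.9478 mol/L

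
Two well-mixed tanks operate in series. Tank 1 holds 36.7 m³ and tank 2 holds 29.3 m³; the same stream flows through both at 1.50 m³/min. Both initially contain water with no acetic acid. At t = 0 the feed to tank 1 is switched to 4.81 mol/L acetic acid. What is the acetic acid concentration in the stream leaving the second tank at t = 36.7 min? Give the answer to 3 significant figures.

2.40 mol/L

Species balance on tank i: dCᵢ/dt = (Cᵢ₋₁ − Cᵢ)/τᵢ with τᵢ = Vᵢ/Q.
τ₁ = 36.7/1.50 = 24.467 min; τ₂ = 29.3/1.50 = 19.533 min.
Tank 1: C₁ = C_in(1 − e^(−t/τ₁)). Tank 2 (τ₁ ≠ τ₂): C₂ = C_in[1 − (τ₁ e^(−t/τ₁) − τ₂ e^(−t/τ₂))/(τ₁ − τ₂)].
At t = 36.7: e^(−t/τ₁) = 0.22313, e^(−t/τ₂) = 0.15277.
C₂ = 4.81·[1 − (24.467·0.22313 − 19.533·0.15277)/(4.9333)] = 4.81·0.49827 = 2.3967 mol/L.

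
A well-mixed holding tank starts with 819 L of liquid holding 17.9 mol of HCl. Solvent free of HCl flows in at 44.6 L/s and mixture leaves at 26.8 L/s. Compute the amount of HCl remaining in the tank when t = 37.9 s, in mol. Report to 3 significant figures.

Total volume: dV/dt = Q_in − Q_out = 17.800 L/s, so V(t) = 819 + 17.800 t and V(37.9) = 1493.6 L.
Species balance (pure solvent in): dm/dt = −Q_out · m/V(t).
Separate: dm/m = −Q_out dt/V(t) ⇒ ln(m/m₀) = −(Q_out/(Q_in−Q_out)) ln(V/V₀).
m = m₀ (V₀/V)^(Q_out/(Q_in−Q_out)) = 17.9 × (819/1493.6)^(1.5056) = 7.2436 mol.

7.24 mol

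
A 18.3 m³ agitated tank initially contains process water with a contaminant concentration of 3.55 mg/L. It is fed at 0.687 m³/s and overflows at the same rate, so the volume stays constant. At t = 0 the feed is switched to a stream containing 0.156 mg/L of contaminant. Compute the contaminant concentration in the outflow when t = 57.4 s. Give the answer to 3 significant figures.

0.549 mg/L

Transient balance on the dissolved component: V dC/dt = Q(C_in − C).
Rewrite as dC/dt + C/τ = C_in/τ, τ = V/Q = 26.638 s.
This is linear first-order; C(t) = C_in + (C₀ − C_in) e^(−t/τ).
C(57.4) = 0.156 + (3.55 − 0.156)·e^(−57.4/26.638) = 0.156 + (3.3940)·0.11592 = 0.54943 mg/L.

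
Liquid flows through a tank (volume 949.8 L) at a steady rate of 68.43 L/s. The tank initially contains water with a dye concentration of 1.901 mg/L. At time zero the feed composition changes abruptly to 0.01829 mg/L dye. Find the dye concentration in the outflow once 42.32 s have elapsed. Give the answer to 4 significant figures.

0.1075 mg/L

Species balance on the tank: V dC/dt = Q(C_in − C).
Rewrite as dC/dt + C/τ = C_in/τ, τ = V/Q = 13.8799 s.
This is linear first-order; C(t) = C_in + (C₀ − C_in) e^(−t/τ).
C(42.32) = 0.01829 + (1.901 − 0.01829)·e^(−42.32/13.8799) = 0.01829 + (1.88271)·0.0474054 = 0.107541 mg/L.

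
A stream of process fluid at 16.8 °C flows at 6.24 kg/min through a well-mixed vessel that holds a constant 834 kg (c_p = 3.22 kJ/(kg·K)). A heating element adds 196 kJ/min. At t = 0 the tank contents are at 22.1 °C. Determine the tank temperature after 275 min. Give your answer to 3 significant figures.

Energy balance: M c_p dT/dt = ṁ c_p (T_in − T) + 196.
τ = M/ṁ = 133.65 min; T_ss = T_in + Q̇/(ṁ c_p) = 16.8 + 196/(6.24·3.22) = 26.555 °C.
Solution: T(t) = T_ss + (T₀ − T_ss) e^(−t/τ).
T(275) = 26.555 + (-4.4547)·e^(−275/133.65) = 26.555 + (-4.4547)·0.12777 = 25.986 °C.

26.0 °C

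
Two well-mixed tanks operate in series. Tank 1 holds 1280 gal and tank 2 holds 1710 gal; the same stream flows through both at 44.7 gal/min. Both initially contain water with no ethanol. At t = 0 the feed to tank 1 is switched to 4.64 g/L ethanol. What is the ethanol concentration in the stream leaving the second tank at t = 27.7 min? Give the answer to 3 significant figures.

0.945 g/L

Species balance on tank i: dCᵢ/dt = (Cᵢ₋₁ − Cᵢ)/τᵢ with τᵢ = Vᵢ/Q.
τ₁ = 1280/44.7 = 28.635 min; τ₂ = 1710/44.7 = 38.255 min.
Tank 1: C₁ = C_in(1 − e^(−t/τ₁)). Tank 2 (τ₁ ≠ τ₂): C₂ = C_in[1 − (τ₁ e^(−t/τ₁) − τ₂ e^(−t/τ₂))/(τ₁ − τ₂)].
At t = 27.7: e^(−t/τ₁) = 0.38009, e^(−t/τ₂) = 0.48477.
C₂ = 4.64·[1 − (28.635·0.38009 − 38.255·0.48477)/(-9.6197)] = 4.64·0.20365 = 0.94494 g/L.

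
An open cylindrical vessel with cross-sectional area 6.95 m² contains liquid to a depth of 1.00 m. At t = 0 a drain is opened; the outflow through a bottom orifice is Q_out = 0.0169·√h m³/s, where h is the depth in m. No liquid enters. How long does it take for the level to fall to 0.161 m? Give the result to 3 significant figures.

492 s

Accumulation of liquid (constant cross-section A): A dh/dt = −0.0169 √h.
∫ h^(−1/2) dh = −(0.0169/A) ∫ dt, giving 2√h = 2√h₀ − (0.0169/A) t.
t = 2A(√h₀ − √h)/0.0169 = 2·6.95·(√1.00 − √0.161)/0.0169
  = 13.900 × (1.0000 − 0.40125) / 0.0169 = 492.46 s.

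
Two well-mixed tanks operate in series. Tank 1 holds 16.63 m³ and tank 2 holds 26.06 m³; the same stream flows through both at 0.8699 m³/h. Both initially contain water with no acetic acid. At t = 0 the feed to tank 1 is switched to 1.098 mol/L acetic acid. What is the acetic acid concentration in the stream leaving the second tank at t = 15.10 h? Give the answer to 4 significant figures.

0.1439 mol/L

Each tank obeys Vᵢ dCᵢ/dt = Q(Cᵢ₋₁ − Cᵢ), so τᵢ = Vᵢ/Q.
τ₁ = 16.63/0.8699 = 19.1171 h; τ₂ = 26.06/0.8699 = 29.9575 h.
Solving the cascade with C₁(0)=C₂(0)=0 gives C₂(t) = C_in[1 − (τ₁ e^(−t/τ₁) − τ₂ e^(−t/τ₂))/(τ₁ − τ₂)].
At t = 15.10: e^(−t/τ₁) = 0.453905, e^(−t/τ₂) = 0.604080.
C₂ = 1.098·[1 − (19.1171·0.453905 − 29.9575·0.604080)/(-10.8403)] = 1.098·0.131082 = 0.143928 mol/L.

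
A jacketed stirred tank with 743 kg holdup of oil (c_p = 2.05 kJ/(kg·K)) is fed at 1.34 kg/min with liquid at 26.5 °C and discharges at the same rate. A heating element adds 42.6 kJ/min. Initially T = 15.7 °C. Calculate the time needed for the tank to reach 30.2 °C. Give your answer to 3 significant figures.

First-law balance (no shaft work): M c_p dT/dt = ṁ c_p (T_in − T) + 42.6.
τ = M/ṁ = 554.48 min; T_ss = T_in + Q̇/(ṁ c_p) = 42.008 °C.
T(t) = T_ss + (T₀ − T_ss) e^(−t/τ). Set T = 30.2:
e^(−t/τ) = (30.2 − 42.008)/(15.7 − 42.008) = 0.44883
t = −554.48 · ln(0.44883) = 444.19 min.

444 min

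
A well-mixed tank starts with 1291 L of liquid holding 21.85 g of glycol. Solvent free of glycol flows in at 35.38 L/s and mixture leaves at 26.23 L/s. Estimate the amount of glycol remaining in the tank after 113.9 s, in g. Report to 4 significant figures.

Total volume: dV/dt = Q_in − Q_out = 9.15000 L/s, so V(t) = 1291 + 9.15000 t and V(113.9) = 2333.19 L.
Species balance (pure solvent in): dm/dt = −Q_out · m/V(t).
dm/m = −Q_out dt/(V₀ + 9.15000 t); integrating gives ln(m/m₀) = −(Q_out/(Q_in−Q_out)) ln(V/V₀).
m = m₀ (V₀/V)^(Q_out/(Q_in−Q_out)) = 21.85 × (1291/2333.19)^(2.86667) = 4.00546 g.

4.005 g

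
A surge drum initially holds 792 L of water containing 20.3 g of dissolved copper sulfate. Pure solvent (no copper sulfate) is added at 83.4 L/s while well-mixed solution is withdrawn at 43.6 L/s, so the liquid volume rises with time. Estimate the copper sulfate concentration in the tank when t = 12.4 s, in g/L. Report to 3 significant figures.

Let m(t) be the amount of copper sulfate. Volume: V(t) = V₀ + (Q_in − Q_out) t = 792 + 39.800 t; V(12.4) = 1285.5 L.
Solute balance: dm/dt = 0 − Q_out C = −Q_out m/V(t).
Separate: dm/m = −Q_out dt/V(t) ⇒ ln(m/m₀) = −(Q_out/(Q_in−Q_out)) ln(V/V₀).
m = m₀ (V₀/V)^(Q_out/(Q_in−Q_out)) = 20.3 × (792/1285.5)^(1.0955) = 11.941 g.
C = m/V = 11.941/1285.5 = 0.0092892 g/L.

0.00929 g/L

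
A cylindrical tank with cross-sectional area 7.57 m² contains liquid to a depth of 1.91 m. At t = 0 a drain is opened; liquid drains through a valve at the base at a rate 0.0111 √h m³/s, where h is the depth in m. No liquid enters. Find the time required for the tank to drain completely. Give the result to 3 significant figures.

A dh/dt = −Q_out = −0.0111 √h.
This is separable: 2 d(√h)/dt = −0.0111/A, so √h = √h₀ − (0.0111/(2A)) t.
Set h = 0: 2√h₀ = (0.0111/A) t_empty ⇒ t_empty = 2A√h₀/0.0111.
t_empty = 2·7.57·√1.91/0.0111 = 15.140·1.3820/0.0111 = 1885.0 s.

1890 s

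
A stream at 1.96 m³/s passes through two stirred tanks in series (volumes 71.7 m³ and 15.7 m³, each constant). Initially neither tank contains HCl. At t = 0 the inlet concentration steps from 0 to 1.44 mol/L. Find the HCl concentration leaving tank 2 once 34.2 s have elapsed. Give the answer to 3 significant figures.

0.722 mol/L

Species balance on tank i: dCᵢ/dt = (Cᵢ₋₁ − Cᵢ)/τᵢ with τᵢ = Vᵢ/Q.
τ₁ = 71.7/1.96 = 36.582 s; τ₂ = 15.7/1.96 = 8.0102 s.
Tank 1: C₁ = C_in(1 − e^(−t/τ₁)). Tank 2 (τ₁ ≠ τ₂): C₂ = C_in[1 − (τ₁ e^(−t/τ₁) − τ₂ e^(−t/τ₂))/(τ₁ − τ₂)].
At t = 34.2: e^(−t/τ₁) = 0.39263, e^(−t/τ₂) = 0.013988.
C₂ = 1.44·[1 − (36.582·0.39263 − 8.0102·0.013988)/(28.571)] = 1.44·0.50122 = 0.72176 mol/L.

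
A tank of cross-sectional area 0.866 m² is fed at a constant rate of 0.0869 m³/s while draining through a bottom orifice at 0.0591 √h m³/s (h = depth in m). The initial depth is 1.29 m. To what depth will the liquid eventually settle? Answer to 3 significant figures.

2.16 m

Accumulation of liquid (constant cross-section A): A dh/dt = Q_in − 0.0591 √h. At steady state dh/dt = 0:
Q_in = 0.0591 √h_ss ⇒ √h_ss = 0.0869/0.0591 = 1.4704.
h_ss = 1.4704² = 2.1620 m. (Since h₀ = 1.29 m < h_ss, the level will rise toward this value.)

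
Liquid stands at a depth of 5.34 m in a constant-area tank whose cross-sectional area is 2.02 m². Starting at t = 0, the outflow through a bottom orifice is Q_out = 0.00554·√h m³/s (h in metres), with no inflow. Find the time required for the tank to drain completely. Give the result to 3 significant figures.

1690 s

Volume balance on the tank: A dh/dt = −0.00554 √h.
∫ h^(−1/2) dh = −(0.00554/A) ∫ dt, giving 2√h = 2√h₀ − (0.00554/A) t.
Set h = 0: 2√h₀ = (0.00554/A) t_empty ⇒ t_empty = 2A√h₀/0.00554.
t_empty = 2·2.02·√5.34/0.00554 = 4.0400·2.3108/0.00554 = 1685.2 s.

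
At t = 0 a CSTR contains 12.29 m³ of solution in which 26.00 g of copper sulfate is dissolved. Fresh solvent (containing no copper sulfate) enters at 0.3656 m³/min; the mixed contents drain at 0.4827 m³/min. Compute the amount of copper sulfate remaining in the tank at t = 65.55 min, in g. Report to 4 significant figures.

0.4583 g

Total volume: dV/dt = Q_in − Q_out = -0.117100 m³/min, so V(t) = 12.29 − 0.117100 t and V(65.55) = 4.61409 m³.
Species balance (pure solvent in): dm/dt = −Q_out · m/V(t).
dm/m = −Q_out dt/(V₀ − 0.117100 t); integrating gives ln(m/m₀) = −(Q_out/(Q_in−Q_out)) ln(V/V₀).
m = m₀ (V₀/V)^(Q_out/(Q_in−Q_out)) = 26.00 × (12.29/4.61409)^(-4.12212) = 0.458305 g.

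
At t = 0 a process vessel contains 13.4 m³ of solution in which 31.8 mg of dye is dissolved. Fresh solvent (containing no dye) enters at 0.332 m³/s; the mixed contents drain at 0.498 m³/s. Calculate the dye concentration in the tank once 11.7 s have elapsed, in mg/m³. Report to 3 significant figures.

1.74 mg/m³

Let m(t) be the amount of dye. Volume: V(t) = V₀ + (Q_in − Q_out) t = 13.4 − 0.16600 t; V(11.7) = 11.458 m³.
Species balance (pure solvent in): dm/dt = −Q_out · m/V(t).
dm/m = −Q_out dt/(V₀ − 0.16600 t); integrating gives ln(m/m₀) = −(Q_out/(Q_in−Q_out)) ln(V/V₀).
m = m₀ (V₀/V)^(Q_out/(Q_in−Q_out)) = 31.8 × (13.4/11.458)^(-3.0000) = 19.880 mg.
C = m/V = 19.880/11.458 = 1.7351 mg/m³.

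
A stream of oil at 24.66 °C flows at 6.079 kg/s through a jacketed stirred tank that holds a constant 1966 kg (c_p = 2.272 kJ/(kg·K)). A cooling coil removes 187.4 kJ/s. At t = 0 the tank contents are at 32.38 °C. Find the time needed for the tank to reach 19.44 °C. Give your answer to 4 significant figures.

First-law balance (no shaft work): M c_p dT/dt = ṁ c_p (T_in − T) − 187.4.
τ = M/ṁ = 323.408 s; T_ss = T_in − Q̇/(ṁ c_p) = 11.0916 °C.
T(t) = T_ss + (T₀ − T_ss) e^(−t/τ). Set T = 19.44:
e^(−t/τ) = (19.44 − 11.0916)/(32.38 − 11.0916) = 0.392158
t = −323.408 · ln(0.392158) = 302.740 s.

302.7 s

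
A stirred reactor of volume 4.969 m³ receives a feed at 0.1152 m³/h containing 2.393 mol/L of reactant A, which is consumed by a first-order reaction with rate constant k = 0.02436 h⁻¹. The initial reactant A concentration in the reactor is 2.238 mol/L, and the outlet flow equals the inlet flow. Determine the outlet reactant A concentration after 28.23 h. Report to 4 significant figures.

1.447 mol/L

V dC/dt = Q(C_in − C) − k V C.
dC/dt = (Q/V) C_in − (Q/V + k) C; effective rate a = Q/V + k = 0.0231837 + 0.02436 = 0.0475437 h⁻¹.
C_ss = Q C_in/(Q + kV) = 1.16690 mol/L; C(t) = C_ss + (C₀ − C_ss) e^(−a t).
C(28.23) = 1.16690 + (1.07110)·e^(−0.0475437·28.23) = 1.16690 + (1.07110)·0.261281 = 1.44676 mol/L.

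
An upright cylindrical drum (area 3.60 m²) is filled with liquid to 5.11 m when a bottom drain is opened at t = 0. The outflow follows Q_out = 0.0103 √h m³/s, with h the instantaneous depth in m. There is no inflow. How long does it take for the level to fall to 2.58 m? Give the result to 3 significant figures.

A dh/dt = −Q_out = −0.0103 √h.
∫ h^(−1/2) dh = −(0.0103/A) ∫ dt, giving 2√h = 2√h₀ − (0.0103/A) t.
t = 2A(√h₀ − √h)/0.0103 = 2·3.60·(√5.11 − √2.58)/0.0103
  = 7.2000 × (2.2605 − 1.6062) / 0.0103 = 457.37 s.

457 s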